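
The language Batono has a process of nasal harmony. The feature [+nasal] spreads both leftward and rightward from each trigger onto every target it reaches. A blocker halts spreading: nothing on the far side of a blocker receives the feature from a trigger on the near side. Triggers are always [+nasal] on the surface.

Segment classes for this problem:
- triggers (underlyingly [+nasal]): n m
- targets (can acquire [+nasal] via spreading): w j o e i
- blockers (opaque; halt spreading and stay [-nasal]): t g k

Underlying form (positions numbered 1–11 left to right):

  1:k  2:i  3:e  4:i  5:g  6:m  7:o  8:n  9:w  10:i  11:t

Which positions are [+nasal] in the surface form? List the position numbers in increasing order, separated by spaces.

From /m/ at 6 rightward: 7 /o/ → [+nasal]; 8 /n/ is itself a trigger — this domain ends here.
From /m/ at 6 leftward: 5 /g/ blocks.
From /n/ at 8 rightward: 9 /w/ → [+nasal]; 10 /i/ → [+nasal]; 11 /t/ blocks.
From /n/ at 8 leftward: 7 /o/ → [+nasal]; 6 /m/ is itself a trigger — this domain ends here.
Targets with no active source: positions 2 3 4 stay [-nasal].

6 7 8 9 10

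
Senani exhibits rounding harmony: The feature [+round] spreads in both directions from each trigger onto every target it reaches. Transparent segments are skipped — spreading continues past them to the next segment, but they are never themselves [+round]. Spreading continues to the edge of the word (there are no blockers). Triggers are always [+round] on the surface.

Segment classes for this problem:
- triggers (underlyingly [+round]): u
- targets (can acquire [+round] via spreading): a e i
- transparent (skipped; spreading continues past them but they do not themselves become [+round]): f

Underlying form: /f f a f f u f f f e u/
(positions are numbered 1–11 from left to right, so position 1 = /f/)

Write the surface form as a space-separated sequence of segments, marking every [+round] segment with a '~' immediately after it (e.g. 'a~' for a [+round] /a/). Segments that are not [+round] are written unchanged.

From /u/ at 6 rightward: 7 /f/ transparent; 8 /f/ transparent; 9 /f/ transparent; 10 /e/ → [+round]; 11 /u/ is itself a trigger — this domain ends here.
From /u/ at 6 leftward: 5 /f/ transparent; 4 /f/ transparent; 3 /a/ → [+round]; 2 /f/ transparent; 1 /f/ transparent; word edge.
From /u/ at 11 rightward: word edge.
From /u/ at 11 leftward: 10 /e/ → [+round]; 9 /f/ transparent; 8 /f/ transparent; 7 /f/ transparent; 6 /u/ is itself a trigger — this domain ends here.
[+round] positions on the surface: 3 6 10 11.

f f a~ f f u~ f f f e~ u~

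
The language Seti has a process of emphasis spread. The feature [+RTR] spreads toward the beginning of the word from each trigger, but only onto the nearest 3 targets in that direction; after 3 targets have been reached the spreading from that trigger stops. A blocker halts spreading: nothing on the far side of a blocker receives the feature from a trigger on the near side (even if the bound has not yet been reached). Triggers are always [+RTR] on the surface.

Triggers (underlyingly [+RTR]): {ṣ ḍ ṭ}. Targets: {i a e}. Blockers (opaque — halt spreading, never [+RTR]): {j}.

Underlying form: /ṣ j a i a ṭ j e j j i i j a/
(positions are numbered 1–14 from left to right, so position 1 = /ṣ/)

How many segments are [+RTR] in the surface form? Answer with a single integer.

5

From /ṣ/ at 1 leftward: word edge.
From /ṭ/ at 6 leftward: 5 /a/ → [+RTR]; 4 /i/ → [+RTR]; 3 /a/ → [+RTR]; bound reached.
Targets with no active source: positions 8 11 12 14 stay [-emphatic].
[+RTR] positions on the surface: 1 3 4 5 6.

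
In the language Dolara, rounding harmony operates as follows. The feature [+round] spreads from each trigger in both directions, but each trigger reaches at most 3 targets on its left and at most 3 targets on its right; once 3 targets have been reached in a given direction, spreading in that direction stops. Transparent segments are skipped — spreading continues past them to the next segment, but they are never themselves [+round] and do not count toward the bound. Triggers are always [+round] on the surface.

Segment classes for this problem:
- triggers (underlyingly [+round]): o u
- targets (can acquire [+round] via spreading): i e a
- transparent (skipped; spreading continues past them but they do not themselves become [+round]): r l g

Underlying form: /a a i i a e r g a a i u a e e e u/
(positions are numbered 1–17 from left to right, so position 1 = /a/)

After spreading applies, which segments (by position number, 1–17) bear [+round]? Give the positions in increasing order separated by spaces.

9 10 11 12 13 14 15 16 17

From /u/ at 12 rightward: 13 /a/ → [+round]; 14 /e/ → [+round]; 15 /e/ → [+round]; bound reached.
From /u/ at 12 leftward: 11 /i/ → [+round]; 10 /a/ → [+round]; 9 /a/ → [+round]; bound reached.
From /u/ at 17 rightward: word edge.
From /u/ at 17 leftward: 16 /e/ → [+round]; 15 /e/ → [+round]; 14 /e/ → [+round]; bound reached.
Targets with no active source: positions 1 2 3 4 5 6 stay [-round].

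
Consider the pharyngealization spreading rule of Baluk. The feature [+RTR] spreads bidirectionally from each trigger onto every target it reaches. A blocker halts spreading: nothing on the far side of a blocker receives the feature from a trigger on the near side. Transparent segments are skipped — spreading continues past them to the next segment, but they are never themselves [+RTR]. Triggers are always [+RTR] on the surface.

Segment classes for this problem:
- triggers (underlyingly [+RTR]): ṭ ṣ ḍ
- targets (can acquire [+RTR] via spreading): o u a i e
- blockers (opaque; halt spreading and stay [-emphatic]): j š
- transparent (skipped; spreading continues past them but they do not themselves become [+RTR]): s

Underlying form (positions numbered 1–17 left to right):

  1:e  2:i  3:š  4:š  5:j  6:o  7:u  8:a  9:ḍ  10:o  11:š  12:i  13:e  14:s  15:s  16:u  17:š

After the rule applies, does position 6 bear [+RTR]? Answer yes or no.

yes

From /ḍ/ at 9 rightward: 10 /o/ → [+RTR]; 11 /š/ blocks.
From /ḍ/ at 9 leftward: 8 /a/ → [+RTR]; 7 /u/ → [+RTR]; 6 /o/ → [+RTR]; 5 /j/ blocks.
Targets with no active source: positions 1 2 12 13 16 stay [-emphatic].
[+RTR] positions on the surface: 6 7 8 9 10.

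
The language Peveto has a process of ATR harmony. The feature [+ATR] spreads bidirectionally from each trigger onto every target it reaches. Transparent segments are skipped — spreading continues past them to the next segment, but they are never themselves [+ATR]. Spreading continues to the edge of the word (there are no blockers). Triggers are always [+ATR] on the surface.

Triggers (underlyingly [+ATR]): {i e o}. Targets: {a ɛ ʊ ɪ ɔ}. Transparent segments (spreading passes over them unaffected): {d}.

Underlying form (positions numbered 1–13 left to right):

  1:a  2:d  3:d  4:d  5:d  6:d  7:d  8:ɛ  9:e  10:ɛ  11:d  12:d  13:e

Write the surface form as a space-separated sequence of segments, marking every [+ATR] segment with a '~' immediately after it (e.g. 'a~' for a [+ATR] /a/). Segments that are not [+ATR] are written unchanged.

a~ d d d d d d ɛ~ e~ ɛ~ d d e~

From /e/ at 9 rightward: 10 /ɛ/ → [+ATR]; 11 /d/ transparent; 12 /d/ transparent; 13 /e/ is itself a trigger — this domain ends here.
From /e/ at 9 leftward: 8 /ɛ/ → [+ATR]; 7 /d/ transparent; 6 /d/ transparent; 5 /d/ transparent; 4 /d/ transparent; 3 /d/ transparent; 2 /d/ transparent; 1 /a/ → [+ATR]; word edge.
From /e/ at 13 rightward: word edge.
From /e/ at 13 leftward: 12 /d/ transparent; 11 /d/ transparent; 10 /ɛ/ → [+ATR]; 9 /e/ is itself a trigger — this domain ends here.
[+ATR] positions on the surface: 1 8 9 10 13.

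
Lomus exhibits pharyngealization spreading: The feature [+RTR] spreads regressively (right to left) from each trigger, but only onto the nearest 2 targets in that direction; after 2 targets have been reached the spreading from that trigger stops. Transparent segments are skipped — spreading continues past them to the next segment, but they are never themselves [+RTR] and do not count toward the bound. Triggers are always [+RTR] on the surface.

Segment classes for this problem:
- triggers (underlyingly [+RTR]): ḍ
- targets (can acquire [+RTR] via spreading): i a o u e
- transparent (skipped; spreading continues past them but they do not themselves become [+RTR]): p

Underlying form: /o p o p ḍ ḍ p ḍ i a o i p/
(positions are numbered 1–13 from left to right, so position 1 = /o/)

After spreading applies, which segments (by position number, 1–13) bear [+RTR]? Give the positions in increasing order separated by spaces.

1 3 5 6 8

From /ḍ/ at 5 leftward: 4 /p/ transparent; 3 /o/ → [+RTR]; 2 /p/ transparent; 1 /o/ → [+RTR]; bound reached.
From /ḍ/ at 6 leftward: 5 /ḍ/ is itself a trigger — this domain ends here.
From /ḍ/ at 8 leftward: 7 /p/ transparent; 6 /ḍ/ is itself a trigger — this domain ends here.
Targets with no active source: positions 9 10 11 12 stay [-emphatic].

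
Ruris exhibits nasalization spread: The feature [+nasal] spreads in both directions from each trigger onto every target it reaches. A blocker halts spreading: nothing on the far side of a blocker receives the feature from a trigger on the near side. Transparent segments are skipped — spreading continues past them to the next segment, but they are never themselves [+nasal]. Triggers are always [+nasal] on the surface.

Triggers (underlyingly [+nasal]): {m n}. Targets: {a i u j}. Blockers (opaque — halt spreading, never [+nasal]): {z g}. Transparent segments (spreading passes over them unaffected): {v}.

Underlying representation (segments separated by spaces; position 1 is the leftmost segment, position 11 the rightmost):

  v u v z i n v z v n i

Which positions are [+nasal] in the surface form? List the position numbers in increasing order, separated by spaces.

5 6 10 11

From /n/ at 6 rightward: 7 /v/ transparent; 8 /z/ blocks.
From /n/ at 6 leftward: 5 /i/ → [+nasal]; 4 /z/ blocks.
From /n/ at 10 rightward: 11 /i/ → [+nasal]; word edge.
From /n/ at 10 leftward: 9 /v/ transparent; 8 /z/ blocks.
Target with no active source: position 2 stays [-nasal].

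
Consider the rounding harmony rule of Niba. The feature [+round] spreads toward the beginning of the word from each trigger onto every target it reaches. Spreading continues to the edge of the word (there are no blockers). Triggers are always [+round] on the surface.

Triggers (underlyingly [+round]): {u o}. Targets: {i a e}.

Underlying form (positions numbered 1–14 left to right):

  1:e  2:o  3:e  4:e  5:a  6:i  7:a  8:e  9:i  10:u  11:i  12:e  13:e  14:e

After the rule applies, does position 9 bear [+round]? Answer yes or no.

From /o/ at 2 leftward: 1 /e/ → [+round]; word edge.
From /u/ at 10 leftward: 9 /i/ → [+round]; 8 /e/ → [+round]; 7 /a/ → [+round]; 6 /i/ → [+round]; 5 /a/ → [+round]; 4 /e/ → [+round]; 3 /e/ → [+round]; 2 /o/ is itself a trigger — this domain ends here.
Targets with no active source: positions 11 12 13 14 stay [-round].
[+round] positions on the surface: 1 2 3 4 5 6 7 8 9 10.

yes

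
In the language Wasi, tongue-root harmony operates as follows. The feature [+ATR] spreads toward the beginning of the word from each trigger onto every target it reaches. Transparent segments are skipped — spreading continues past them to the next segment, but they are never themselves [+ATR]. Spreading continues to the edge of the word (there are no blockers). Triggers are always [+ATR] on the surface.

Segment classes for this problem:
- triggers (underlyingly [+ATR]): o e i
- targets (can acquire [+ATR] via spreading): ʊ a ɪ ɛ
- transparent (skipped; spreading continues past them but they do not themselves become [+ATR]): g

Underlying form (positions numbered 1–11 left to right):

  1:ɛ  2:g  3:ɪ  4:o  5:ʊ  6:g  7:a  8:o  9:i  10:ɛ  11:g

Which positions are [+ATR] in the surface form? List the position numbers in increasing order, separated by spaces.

1 3 4 5 7 8 9

From /o/ at 4 leftward: 3 /ɪ/ → [+ATR]; 2 /g/ transparent; 1 /ɛ/ → [+ATR]; word edge.
From /o/ at 8 leftward: 7 /a/ → [+ATR]; 6 /g/ transparent; 5 /ʊ/ → [+ATR]; 4 /o/ is itself a trigger — this domain ends here.
From /i/ at 9 leftward: 8 /o/ is itself a trigger — this domain ends here.
Target with no active source: position 10 stays [-ATR].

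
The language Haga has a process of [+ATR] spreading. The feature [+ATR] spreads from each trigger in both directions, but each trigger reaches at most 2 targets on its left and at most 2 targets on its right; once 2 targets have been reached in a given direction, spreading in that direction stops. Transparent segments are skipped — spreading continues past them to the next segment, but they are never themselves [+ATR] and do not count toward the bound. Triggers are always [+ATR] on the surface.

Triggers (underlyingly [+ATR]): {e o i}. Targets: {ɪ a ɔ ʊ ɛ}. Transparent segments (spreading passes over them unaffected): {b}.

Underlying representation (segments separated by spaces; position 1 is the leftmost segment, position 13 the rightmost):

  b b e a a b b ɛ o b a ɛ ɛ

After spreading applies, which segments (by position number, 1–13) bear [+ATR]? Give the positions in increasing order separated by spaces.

From /e/ at 3 rightward: 4 /a/ → [+ATR]; 5 /a/ → [+ATR]; bound reached.
From /e/ at 3 leftward: 2 /b/ transparent; 1 /b/ transparent; word edge.
From /o/ at 9 rightward: 10 /b/ transparent; 11 /a/ → [+ATR]; 12 /ɛ/ → [+ATR]; bound reached.
From /o/ at 9 leftward: 8 /ɛ/ → [+ATR]; 7 /b/ transparent; 6 /b/ transparent; 5 /a/ → [+ATR]; bound reached.
Target with no active source: position 13 stays [-ATR].

3 4 5 8 9 11 12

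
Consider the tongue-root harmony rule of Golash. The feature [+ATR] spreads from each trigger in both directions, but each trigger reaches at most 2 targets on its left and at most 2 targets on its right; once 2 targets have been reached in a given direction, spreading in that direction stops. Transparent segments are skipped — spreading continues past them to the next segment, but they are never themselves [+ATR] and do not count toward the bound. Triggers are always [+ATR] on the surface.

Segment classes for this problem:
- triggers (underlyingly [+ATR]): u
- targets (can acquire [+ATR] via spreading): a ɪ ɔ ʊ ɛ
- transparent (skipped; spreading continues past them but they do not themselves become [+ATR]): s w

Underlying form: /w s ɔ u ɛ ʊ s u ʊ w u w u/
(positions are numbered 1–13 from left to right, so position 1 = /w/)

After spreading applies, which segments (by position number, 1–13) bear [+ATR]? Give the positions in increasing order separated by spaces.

3 4 5 6 8 9 11 13

From /u/ at 4 rightward: 5 /ɛ/ → [+ATR]; 6 /ʊ/ → [+ATR]; bound reached.
From /u/ at 4 leftward: 3 /ɔ/ → [+ATR]; 2 /s/ transparent; 1 /w/ transparent; word edge.
From /u/ at 8 rightward: 9 /ʊ/ → [+ATR]; 10 /w/ transparent; 11 /u/ is itself a trigger — this domain ends here.
From /u/ at 8 leftward: 7 /s/ transparent; 6 /ʊ/ → [+ATR]; 5 /ɛ/ → [+ATR]; bound reached.
From /u/ at 11 rightward: 12 /w/ transparent; 13 /u/ is itself a trigger — this domain ends here.
From /u/ at 11 leftward: 10 /w/ transparent; 9 /ʊ/ → [+ATR]; 8 /u/ is itself a trigger — this domain ends here.
From /u/ at 13 rightward: word edge.
From /u/ at 13 leftward: 12 /w/ transparent; 11 /u/ is itself a trigger — this domain ends here.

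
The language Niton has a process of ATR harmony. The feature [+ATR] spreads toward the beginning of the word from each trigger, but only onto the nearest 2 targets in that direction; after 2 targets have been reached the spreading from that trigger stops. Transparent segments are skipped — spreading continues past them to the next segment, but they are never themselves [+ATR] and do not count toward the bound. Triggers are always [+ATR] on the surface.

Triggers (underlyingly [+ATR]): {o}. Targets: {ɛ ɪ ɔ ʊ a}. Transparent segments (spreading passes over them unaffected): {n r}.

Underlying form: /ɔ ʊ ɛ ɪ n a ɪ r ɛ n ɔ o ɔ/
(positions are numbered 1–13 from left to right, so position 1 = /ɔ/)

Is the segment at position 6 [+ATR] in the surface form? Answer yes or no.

no

From /o/ at 12 leftward: 11 /ɔ/ → [+ATR]; 10 /n/ transparent; 9 /ɛ/ → [+ATR]; bound reached.
Targets with no active source: positions 1 2 3 4 6 7 13 stay [-ATR].
[+ATR] positions on the surface: 9 11 12.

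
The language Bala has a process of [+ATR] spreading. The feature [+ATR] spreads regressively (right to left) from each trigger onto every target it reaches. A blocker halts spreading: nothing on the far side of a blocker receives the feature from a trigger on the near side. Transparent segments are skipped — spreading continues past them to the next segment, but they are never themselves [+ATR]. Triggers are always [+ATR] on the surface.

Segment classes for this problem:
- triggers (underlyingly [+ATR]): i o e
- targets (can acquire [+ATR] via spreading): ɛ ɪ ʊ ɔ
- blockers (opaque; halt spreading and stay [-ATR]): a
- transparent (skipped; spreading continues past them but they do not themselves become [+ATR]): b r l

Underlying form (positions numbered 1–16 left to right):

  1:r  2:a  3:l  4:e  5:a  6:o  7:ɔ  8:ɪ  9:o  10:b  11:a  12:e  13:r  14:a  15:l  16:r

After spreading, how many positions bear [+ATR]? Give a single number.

6

From /e/ at 4 leftward: 3 /l/ transparent; 2 /a/ blocks.
From /o/ at 6 leftward: 5 /a/ blocks.
From /o/ at 9 leftward: 8 /ɪ/ → [+ATR]; 7 /ɔ/ → [+ATR]; 6 /o/ is itself a trigger — this domain ends here.
From /e/ at 12 leftward: 11 /a/ blocks.
[+ATR] positions on the surface: 4 6 7 8 9 12.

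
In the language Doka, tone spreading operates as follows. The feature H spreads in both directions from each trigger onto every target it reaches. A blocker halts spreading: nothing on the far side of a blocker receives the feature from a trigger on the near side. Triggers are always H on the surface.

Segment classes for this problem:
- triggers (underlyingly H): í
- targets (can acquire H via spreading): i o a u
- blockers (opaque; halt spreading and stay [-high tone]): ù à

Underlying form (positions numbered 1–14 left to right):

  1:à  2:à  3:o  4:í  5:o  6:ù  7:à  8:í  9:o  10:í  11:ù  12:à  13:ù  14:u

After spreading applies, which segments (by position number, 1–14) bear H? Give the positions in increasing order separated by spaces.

From /í/ at 4 rightward: 5 /o/ → H; 6 /ù/ blocks.
From /í/ at 4 leftward: 3 /o/ → H; 2 /à/ blocks.
From /í/ at 8 rightward: 9 /o/ → H; 10 /í/ is itself a trigger — this domain ends here.
From /í/ at 8 leftward: 7 /à/ blocks.
From /í/ at 10 rightward: 11 /ù/ blocks.
From /í/ at 10 leftward: 9 /o/ → H; 8 /í/ is itself a trigger — this domain ends here.
Target with no active source: position 14 stays [-high tone].

3 4 5 8 9 10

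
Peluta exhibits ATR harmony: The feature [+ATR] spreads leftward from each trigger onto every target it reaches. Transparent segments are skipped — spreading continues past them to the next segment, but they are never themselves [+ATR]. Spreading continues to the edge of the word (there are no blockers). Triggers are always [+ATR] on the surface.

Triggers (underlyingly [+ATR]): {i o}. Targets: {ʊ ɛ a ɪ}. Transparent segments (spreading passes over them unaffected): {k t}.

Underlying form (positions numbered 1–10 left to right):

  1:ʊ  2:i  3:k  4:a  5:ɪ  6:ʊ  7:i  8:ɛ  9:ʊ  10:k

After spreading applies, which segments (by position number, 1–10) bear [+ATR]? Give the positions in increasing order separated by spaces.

From /i/ at 2 leftward: 1 /ʊ/ → [+ATR]; word edge.
From /i/ at 7 leftward: 6 /ʊ/ → [+ATR]; 5 /ɪ/ → [+ATR]; 4 /a/ → [+ATR]; 3 /k/ transparent; 2 /i/ is itself a trigger — this domain ends here.
Targets with no active source: positions 8 9 stay [-ATR].

1 2 4 5 6 7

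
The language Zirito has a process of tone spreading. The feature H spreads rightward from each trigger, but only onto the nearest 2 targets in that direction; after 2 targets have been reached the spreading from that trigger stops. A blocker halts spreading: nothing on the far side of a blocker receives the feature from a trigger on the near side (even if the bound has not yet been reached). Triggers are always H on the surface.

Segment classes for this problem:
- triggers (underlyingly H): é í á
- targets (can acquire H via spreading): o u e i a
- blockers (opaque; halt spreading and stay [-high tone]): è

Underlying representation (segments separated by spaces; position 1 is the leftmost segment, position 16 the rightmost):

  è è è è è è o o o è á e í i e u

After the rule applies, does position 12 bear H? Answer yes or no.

yes

From /á/ at 11 rightward: 12 /e/ → H; 13 /í/ is itself a trigger — this domain ends here.
From /í/ at 13 rightward: 14 /i/ → H; 15 /e/ → H; bound reached.
Targets with no active source: positions 7 8 9 16 stay [-high tone].
H positions on the surface: 11 12 13 14 15.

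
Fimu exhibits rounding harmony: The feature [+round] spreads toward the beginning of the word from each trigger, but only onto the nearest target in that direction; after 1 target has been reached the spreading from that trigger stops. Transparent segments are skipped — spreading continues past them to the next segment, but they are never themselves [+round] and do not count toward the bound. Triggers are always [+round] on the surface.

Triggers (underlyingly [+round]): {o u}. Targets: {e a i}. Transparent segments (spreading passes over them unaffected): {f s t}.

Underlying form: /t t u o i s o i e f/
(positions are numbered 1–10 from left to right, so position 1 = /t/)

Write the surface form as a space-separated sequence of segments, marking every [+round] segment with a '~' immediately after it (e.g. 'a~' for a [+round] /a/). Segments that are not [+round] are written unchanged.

From /u/ at 3 leftward: 2 /t/ transparent; 1 /t/ transparent; word edge.
From /o/ at 4 leftward: 3 /u/ is itself a trigger — this domain ends here.
From /o/ at 7 leftward: 6 /s/ transparent; 5 /i/ → [+round]; bound reached.
Targets with no active source: positions 8 9 stay [-round].
[+round] positions on the surface: 3 4 5 7.

t t u~ o~ i~ s o~ i e f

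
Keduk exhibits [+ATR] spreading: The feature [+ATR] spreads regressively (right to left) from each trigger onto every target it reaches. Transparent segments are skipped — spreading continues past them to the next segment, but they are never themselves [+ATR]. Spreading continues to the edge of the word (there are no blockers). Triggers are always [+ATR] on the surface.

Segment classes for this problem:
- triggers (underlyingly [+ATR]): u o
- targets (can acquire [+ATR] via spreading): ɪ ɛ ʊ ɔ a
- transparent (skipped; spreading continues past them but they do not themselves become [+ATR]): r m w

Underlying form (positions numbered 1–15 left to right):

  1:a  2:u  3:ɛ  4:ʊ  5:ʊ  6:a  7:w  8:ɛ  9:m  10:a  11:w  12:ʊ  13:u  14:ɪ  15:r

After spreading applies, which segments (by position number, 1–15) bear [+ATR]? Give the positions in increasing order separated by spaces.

1 2 3 4 5 6 8 10 12 13

From /u/ at 2 leftward: 1 /a/ → [+ATR]; word edge.
From /u/ at 13 leftward: 12 /ʊ/ → [+ATR]; 11 /w/ transparent; 10 /a/ → [+ATR]; 9 /m/ transparent; 8 /ɛ/ → [+ATR]; 7 /w/ transparent; 6 /a/ → [+ATR]; 5 /ʊ/ → [+ATR]; 4 /ʊ/ → [+ATR]; 3 /ɛ/ → [+ATR]; 2 /u/ is itself a trigger — this domain ends here.
Target with no active source: position 14 stays [-ATR].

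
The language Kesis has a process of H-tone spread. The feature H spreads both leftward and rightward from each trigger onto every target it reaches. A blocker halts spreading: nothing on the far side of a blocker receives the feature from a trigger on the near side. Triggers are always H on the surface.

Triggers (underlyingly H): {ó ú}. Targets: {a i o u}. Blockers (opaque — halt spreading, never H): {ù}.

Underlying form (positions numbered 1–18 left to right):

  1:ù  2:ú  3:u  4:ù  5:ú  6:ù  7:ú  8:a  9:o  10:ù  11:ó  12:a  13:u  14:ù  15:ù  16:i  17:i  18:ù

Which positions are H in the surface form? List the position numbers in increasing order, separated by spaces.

From /ú/ at 2 rightward: 3 /u/ → H; 4 /ù/ blocks.
From /ú/ at 2 leftward: 1 /ù/ blocks.
From /ú/ at 5 rightward: 6 /ù/ blocks.
From /ú/ at 5 leftward: 4 /ù/ blocks.
From /ú/ at 7 rightward: 8 /a/ → H; 9 /o/ → H; 10 /ù/ blocks.
From /ú/ at 7 leftward: 6 /ù/ blocks.
From /ó/ at 11 rightward: 12 /a/ → H; 13 /u/ → H; 14 /ù/ blocks.
From /ó/ at 11 leftward: 10 /ù/ blocks.
Targets with no active source: positions 16 17 stay [-high tone].

2 3 5 7 8 9 11 12 13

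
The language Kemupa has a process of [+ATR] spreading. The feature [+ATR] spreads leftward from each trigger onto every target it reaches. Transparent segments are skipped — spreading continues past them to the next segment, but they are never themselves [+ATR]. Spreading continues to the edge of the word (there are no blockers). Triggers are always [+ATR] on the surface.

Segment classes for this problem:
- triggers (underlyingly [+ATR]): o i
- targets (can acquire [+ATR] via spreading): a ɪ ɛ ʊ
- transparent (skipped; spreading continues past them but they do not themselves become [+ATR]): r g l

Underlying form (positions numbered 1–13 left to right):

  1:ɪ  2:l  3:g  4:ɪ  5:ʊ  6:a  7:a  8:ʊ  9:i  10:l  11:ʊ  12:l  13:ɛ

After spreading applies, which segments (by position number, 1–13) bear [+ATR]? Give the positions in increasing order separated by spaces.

From /i/ at 9 leftward: 8 /ʊ/ → [+ATR]; 7 /a/ → [+ATR]; 6 /a/ → [+ATR]; 5 /ʊ/ → [+ATR]; 4 /ɪ/ → [+ATR]; 3 /g/ transparent; 2 /l/ transparent; 1 /ɪ/ → [+ATR]; word edge.
Targets with no active source: positions 11 13 stay [-ATR].

1 4 5 6 7 8 9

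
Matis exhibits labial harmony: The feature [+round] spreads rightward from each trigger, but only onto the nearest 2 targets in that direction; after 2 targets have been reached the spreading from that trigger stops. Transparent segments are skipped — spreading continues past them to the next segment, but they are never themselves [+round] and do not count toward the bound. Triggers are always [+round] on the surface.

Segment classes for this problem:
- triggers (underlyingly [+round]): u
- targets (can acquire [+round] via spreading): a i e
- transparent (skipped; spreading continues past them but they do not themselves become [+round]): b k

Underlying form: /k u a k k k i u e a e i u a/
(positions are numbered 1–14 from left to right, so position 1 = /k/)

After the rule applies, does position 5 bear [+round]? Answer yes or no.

From /u/ at 2 rightward: 3 /a/ → [+round]; 4 /k/ transparent; 5 /k/ transparent; 6 /k/ transparent; 7 /i/ → [+round]; bound reached.
From /u/ at 8 rightward: 9 /e/ → [+round]; 10 /a/ → [+round]; bound reached.
From /u/ at 13 rightward: 14 /a/ → [+round]; word edge.
Targets with no active source: positions 11 12 stay [-round].
[+round] positions on the surface: 2 3 7 8 9 10 13 14.

no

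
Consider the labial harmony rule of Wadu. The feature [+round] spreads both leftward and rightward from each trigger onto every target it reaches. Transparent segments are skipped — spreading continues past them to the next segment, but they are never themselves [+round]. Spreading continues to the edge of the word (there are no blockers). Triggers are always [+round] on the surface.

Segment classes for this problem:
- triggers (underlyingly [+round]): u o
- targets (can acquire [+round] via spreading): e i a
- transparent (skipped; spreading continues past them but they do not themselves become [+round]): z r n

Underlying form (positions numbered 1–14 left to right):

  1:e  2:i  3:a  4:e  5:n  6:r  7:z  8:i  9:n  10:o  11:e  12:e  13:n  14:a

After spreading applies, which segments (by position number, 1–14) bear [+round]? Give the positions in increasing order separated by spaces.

1 2 3 4 8 10 11 12 14

From /o/ at 10 rightward: 11 /e/ → [+round]; 12 /e/ → [+round]; 13 /n/ transparent; 14 /a/ → [+round]; word edge.
From /o/ at 10 leftward: 9 /n/ transparent; 8 /i/ → [+round]; 7 /z/ transparent; 6 /r/ transparent; 5 /n/ transparent; 4 /e/ → [+round]; 3 /a/ → [+round]; 2 /i/ → [+round]; 1 /e/ → [+round]; word edge.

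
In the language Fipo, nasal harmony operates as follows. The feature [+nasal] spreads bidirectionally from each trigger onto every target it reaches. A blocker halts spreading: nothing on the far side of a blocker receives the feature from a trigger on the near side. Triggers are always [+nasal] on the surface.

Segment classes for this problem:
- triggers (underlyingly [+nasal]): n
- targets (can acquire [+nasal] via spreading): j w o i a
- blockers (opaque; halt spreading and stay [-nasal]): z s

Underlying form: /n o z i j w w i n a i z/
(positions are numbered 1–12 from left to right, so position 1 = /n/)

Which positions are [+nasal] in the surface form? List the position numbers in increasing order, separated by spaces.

From /n/ at 1 rightward: 2 /o/ → [+nasal]; 3 /z/ blocks.
From /n/ at 1 leftward: word edge.
From /n/ at 9 rightward: 10 /a/ → [+nasal]; 11 /i/ → [+nasal]; 12 /z/ blocks.
From /n/ at 9 leftward: 8 /i/ → [+nasal]; 7 /w/ → [+nasal]; 6 /w/ → [+nasal]; 5 /j/ → [+nasal]; 4 /i/ → [+nasal]; 3 /z/ blocks.

1 2 4 5 6 7 8 9 10 11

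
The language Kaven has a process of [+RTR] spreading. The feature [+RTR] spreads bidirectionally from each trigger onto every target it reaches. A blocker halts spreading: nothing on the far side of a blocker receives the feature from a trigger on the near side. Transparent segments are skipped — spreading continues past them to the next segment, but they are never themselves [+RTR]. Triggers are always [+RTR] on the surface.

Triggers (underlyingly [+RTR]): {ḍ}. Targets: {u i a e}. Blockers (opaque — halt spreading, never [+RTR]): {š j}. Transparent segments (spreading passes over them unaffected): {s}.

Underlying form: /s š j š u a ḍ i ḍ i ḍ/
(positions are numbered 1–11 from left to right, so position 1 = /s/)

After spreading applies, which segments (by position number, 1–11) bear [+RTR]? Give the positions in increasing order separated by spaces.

5 6 7 8 9 10 11

From /ḍ/ at 7 rightward: 8 /i/ → [+RTR]; 9 /ḍ/ is itself a trigger — this domain ends here.
From /ḍ/ at 7 leftward: 6 /a/ → [+RTR]; 5 /u/ → [+RTR]; 4 /š/ blocks.
From /ḍ/ at 9 rightward: 10 /i/ → [+RTR]; 11 /ḍ/ is itself a trigger — this domain ends here.
From /ḍ/ at 9 leftward: 8 /i/ → [+RTR]; 7 /ḍ/ is itself a trigger — this domain ends here.
From /ḍ/ at 11 rightward: word edge.
From /ḍ/ at 11 leftward: 10 /i/ → [+RTR]; 9 /ḍ/ is itself a trigger — this domain ends here.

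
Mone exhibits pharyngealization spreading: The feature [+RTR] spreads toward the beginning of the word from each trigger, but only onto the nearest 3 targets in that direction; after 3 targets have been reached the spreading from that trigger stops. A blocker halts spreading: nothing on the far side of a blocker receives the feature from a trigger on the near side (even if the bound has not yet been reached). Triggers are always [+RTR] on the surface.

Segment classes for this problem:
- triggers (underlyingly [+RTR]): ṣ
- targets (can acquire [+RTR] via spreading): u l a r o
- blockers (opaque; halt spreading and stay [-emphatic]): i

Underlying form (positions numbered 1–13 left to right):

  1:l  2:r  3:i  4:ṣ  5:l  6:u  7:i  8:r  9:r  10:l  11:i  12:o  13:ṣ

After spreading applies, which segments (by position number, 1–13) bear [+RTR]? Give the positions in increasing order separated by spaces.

4 12 13

From /ṣ/ at 4 leftward: 3 /i/ blocks.
From /ṣ/ at 13 leftward: 12 /o/ → [+RTR]; 11 /i/ blocks.
Targets with no active source: positions 1 2 5 6 8 9 10 stay [-emphatic].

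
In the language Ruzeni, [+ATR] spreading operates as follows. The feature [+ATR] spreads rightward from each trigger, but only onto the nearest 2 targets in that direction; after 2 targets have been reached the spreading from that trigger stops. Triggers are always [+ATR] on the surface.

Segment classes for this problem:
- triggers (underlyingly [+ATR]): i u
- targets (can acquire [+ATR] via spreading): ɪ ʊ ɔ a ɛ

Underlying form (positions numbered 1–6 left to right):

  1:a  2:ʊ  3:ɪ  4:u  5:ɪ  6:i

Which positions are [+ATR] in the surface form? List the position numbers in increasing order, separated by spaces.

From /u/ at 4 rightward: 5 /ɪ/ → [+ATR]; 6 /i/ is itself a trigger — this domain ends here.
From /i/ at 6 rightward: word edge.
Targets with no active source: positions 1 2 3 stay [-ATR].

4 5 6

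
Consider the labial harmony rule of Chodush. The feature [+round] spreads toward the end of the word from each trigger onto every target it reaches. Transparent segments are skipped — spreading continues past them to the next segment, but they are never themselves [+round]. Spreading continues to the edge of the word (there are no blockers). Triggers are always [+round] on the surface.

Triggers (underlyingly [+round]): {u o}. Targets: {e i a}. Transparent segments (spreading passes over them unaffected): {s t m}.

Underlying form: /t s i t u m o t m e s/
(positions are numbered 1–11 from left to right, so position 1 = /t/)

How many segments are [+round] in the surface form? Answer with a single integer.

From /u/ at 5 rightward: 6 /m/ transparent; 7 /o/ is itself a trigger — this domain ends here.
From /o/ at 7 rightward: 8 /t/ transparent; 9 /m/ transparent; 10 /e/ → [+round]; 11 /s/ transparent; word edge.
Target with no active source: position 3 stays [-round].
[+round] positions on the surface: 5 7 10.

3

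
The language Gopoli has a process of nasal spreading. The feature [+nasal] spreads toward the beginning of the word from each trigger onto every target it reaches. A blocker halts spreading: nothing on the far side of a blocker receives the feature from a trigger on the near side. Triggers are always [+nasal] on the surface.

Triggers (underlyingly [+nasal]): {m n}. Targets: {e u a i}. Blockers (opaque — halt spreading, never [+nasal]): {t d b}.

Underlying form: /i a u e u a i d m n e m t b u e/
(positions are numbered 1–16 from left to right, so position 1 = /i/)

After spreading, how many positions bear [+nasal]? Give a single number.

From /m/ at 9 leftward: 8 /d/ blocks.
From /n/ at 10 leftward: 9 /m/ is itself a trigger — this domain ends here.
From /m/ at 12 leftward: 11 /e/ → [+nasal]; 10 /n/ is itself a trigger — this domain ends here.
Targets with no active source: positions 1 2 3 4 5 6 7 15 16 stay [-nasal].
[+nasal] positions on the surface: 9 10 11 12.

4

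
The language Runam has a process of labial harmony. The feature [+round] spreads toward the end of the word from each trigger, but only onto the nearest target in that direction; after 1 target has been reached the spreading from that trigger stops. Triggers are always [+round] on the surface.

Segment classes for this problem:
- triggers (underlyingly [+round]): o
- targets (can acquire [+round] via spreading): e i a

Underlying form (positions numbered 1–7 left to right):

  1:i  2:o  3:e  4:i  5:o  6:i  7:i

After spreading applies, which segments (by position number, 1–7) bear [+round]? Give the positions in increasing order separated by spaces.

From /o/ at 2 rightward: 3 /e/ → [+round]; bound reached.
From /o/ at 5 rightward: 6 /i/ → [+round]; bound reached.
Targets with no active source: positions 1 4 7 stay [-round].

2 3 5 6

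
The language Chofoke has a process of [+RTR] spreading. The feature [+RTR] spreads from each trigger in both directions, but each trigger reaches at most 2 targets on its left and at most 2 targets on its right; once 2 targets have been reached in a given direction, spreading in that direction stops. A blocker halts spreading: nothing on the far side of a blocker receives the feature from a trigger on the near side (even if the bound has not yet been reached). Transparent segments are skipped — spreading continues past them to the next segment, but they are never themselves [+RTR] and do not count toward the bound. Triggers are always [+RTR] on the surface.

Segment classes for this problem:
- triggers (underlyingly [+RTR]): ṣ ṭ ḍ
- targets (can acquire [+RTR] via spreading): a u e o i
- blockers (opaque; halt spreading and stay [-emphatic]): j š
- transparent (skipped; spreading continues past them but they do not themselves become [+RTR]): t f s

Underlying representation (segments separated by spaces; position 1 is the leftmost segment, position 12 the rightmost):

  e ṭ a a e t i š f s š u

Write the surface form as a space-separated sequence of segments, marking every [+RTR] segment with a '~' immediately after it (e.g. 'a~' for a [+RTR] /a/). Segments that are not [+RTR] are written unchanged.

From /ṭ/ at 2 rightward: 3 /a/ → [+RTR]; 4 /a/ → [+RTR]; bound reached.
From /ṭ/ at 2 leftward: 1 /e/ → [+RTR]; word edge.
Targets with no active source: positions 5 7 12 stay [-emphatic].
[+RTR] positions on the surface: 1 2 3 4.

e~ ṭ~ a~ a~ e t i š f s š u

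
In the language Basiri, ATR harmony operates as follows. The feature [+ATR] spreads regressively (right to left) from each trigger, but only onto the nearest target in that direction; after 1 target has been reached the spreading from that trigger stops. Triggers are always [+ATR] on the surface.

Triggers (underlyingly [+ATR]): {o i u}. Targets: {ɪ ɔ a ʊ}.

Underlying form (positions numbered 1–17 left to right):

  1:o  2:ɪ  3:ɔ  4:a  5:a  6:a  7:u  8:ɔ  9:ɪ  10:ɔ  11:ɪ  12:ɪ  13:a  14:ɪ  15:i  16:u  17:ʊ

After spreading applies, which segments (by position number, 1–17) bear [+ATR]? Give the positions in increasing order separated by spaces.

From /o/ at 1 leftward: word edge.
From /u/ at 7 leftward: 6 /a/ → [+ATR]; bound reached.
From /i/ at 15 leftward: 14 /ɪ/ → [+ATR]; bound reached.
From /u/ at 16 leftward: 15 /i/ is itself a trigger — this domain ends here.
Targets with no active source: positions 2 3 4 5 8 9 10 11 12 13 17 stay [-ATR].

1 6 7 14 15 16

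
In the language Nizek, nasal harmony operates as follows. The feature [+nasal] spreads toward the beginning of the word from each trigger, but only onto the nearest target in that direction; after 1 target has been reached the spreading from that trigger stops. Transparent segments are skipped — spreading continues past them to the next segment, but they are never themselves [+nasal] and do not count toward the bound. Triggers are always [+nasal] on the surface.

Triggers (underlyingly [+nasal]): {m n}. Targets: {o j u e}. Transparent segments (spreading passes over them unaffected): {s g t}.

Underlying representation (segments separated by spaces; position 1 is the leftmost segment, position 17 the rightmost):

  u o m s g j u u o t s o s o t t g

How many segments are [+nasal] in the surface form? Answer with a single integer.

2

From /m/ at 3 leftward: 2 /o/ → [+nasal]; bound reached.
Targets with no active source: positions 1 6 7 8 9 12 14 stay [-nasal].
[+nasal] positions on the surface: 2 3.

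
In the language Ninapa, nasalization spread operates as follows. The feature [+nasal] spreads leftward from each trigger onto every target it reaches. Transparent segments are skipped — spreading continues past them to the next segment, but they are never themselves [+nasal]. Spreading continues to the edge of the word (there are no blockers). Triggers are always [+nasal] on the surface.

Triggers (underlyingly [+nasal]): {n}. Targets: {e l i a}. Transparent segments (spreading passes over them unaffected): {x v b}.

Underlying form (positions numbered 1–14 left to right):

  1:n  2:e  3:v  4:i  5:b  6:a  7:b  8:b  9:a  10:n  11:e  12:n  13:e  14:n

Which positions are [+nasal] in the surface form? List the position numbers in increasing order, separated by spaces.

1 2 4 6 9 10 11 12 13 14

From /n/ at 1 leftward: word edge.
From /n/ at 10 leftward: 9 /a/ → [+nasal]; 8 /b/ transparent; 7 /b/ transparent; 6 /a/ → [+nasal]; 5 /b/ transparent; 4 /i/ → [+nasal]; 3 /v/ transparent; 2 /e/ → [+nasal]; 1 /n/ is itself a trigger — this domain ends here.
From /n/ at 12 leftward: 11 /e/ → [+nasal]; 10 /n/ is itself a trigger — this domain ends here.
From /n/ at 14 leftward: 13 /e/ → [+nasal]; 12 /n/ is itself a trigger — this domain ends here.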